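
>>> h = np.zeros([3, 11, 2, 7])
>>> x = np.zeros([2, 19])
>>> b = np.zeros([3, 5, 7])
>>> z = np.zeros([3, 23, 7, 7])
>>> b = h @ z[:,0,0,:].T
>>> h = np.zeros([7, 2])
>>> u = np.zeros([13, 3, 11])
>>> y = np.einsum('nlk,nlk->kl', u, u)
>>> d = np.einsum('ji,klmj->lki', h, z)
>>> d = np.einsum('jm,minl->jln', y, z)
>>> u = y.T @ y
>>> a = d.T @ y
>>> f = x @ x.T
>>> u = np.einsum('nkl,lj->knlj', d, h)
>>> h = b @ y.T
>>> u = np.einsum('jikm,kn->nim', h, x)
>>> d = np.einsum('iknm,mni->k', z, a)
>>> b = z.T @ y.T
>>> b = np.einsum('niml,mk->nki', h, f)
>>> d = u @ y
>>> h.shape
(3, 11, 2, 11)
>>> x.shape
(2, 19)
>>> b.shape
(3, 2, 11)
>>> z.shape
(3, 23, 7, 7)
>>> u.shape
(19, 11, 11)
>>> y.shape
(11, 3)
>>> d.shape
(19, 11, 3)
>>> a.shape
(7, 7, 3)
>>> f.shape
(2, 2)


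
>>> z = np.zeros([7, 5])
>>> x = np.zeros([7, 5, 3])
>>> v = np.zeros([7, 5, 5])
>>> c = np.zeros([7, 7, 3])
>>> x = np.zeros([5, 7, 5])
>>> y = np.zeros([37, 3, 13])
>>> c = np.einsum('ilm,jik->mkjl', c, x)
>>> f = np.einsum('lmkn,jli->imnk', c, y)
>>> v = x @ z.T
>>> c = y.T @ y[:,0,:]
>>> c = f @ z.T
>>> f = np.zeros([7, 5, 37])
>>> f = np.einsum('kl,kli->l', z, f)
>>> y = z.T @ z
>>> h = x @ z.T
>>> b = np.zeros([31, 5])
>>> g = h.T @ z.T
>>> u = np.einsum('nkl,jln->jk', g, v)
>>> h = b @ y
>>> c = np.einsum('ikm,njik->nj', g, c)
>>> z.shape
(7, 5)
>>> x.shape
(5, 7, 5)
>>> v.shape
(5, 7, 7)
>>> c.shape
(13, 5)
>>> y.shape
(5, 5)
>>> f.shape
(5,)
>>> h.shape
(31, 5)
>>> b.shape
(31, 5)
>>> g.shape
(7, 7, 7)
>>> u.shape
(5, 7)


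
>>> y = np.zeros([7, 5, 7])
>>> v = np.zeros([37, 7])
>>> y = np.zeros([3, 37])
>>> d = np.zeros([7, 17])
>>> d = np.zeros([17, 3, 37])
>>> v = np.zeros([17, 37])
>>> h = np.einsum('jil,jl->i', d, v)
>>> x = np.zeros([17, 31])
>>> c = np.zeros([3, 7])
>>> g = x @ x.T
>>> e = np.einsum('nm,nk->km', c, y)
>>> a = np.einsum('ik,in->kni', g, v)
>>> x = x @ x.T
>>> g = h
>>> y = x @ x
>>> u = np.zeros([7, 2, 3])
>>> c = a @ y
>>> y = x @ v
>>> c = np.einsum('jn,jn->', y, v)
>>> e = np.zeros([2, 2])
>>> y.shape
(17, 37)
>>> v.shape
(17, 37)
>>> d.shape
(17, 3, 37)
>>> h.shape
(3,)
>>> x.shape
(17, 17)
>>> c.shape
()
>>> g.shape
(3,)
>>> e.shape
(2, 2)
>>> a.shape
(17, 37, 17)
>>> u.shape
(7, 2, 3)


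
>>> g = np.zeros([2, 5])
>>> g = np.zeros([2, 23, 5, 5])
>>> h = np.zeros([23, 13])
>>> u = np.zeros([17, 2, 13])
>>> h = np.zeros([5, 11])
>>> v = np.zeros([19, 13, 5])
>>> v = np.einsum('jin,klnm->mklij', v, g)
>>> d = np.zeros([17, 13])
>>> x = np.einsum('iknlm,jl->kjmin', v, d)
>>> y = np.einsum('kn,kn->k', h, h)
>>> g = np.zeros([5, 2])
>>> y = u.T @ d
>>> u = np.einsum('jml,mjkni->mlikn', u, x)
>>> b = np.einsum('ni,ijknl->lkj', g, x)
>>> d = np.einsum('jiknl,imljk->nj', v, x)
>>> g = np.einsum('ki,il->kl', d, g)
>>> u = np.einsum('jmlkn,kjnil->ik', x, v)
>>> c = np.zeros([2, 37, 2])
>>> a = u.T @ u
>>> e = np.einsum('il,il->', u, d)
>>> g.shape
(13, 2)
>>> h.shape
(5, 11)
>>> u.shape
(13, 5)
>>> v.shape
(5, 2, 23, 13, 19)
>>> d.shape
(13, 5)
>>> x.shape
(2, 17, 19, 5, 23)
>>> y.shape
(13, 2, 13)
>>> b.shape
(23, 19, 17)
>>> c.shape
(2, 37, 2)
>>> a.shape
(5, 5)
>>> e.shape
()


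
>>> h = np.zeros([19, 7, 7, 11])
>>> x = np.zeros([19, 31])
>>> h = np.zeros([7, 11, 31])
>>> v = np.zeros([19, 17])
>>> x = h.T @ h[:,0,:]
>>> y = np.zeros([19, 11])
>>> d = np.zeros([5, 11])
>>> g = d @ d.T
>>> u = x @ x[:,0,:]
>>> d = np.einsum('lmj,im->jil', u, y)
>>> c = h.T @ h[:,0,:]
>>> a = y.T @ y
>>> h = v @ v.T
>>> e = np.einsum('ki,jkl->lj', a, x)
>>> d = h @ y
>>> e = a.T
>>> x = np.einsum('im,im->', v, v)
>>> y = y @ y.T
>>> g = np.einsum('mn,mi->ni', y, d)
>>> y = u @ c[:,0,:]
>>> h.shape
(19, 19)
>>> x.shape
()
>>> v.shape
(19, 17)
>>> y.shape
(31, 11, 31)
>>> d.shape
(19, 11)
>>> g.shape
(19, 11)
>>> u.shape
(31, 11, 31)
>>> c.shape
(31, 11, 31)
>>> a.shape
(11, 11)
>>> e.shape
(11, 11)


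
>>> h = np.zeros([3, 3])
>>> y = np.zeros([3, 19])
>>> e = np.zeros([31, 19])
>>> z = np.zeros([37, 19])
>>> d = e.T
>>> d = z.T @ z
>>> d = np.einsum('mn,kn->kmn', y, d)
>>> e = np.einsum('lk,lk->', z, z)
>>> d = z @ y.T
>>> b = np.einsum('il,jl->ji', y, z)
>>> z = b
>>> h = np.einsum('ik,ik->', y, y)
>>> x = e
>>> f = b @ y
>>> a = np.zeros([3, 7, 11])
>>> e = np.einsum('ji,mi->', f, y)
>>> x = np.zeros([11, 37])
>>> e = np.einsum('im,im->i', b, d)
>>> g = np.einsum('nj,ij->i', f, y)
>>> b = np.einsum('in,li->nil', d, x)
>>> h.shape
()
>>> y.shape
(3, 19)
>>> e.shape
(37,)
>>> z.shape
(37, 3)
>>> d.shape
(37, 3)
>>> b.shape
(3, 37, 11)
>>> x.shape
(11, 37)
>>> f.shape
(37, 19)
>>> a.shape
(3, 7, 11)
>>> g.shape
(3,)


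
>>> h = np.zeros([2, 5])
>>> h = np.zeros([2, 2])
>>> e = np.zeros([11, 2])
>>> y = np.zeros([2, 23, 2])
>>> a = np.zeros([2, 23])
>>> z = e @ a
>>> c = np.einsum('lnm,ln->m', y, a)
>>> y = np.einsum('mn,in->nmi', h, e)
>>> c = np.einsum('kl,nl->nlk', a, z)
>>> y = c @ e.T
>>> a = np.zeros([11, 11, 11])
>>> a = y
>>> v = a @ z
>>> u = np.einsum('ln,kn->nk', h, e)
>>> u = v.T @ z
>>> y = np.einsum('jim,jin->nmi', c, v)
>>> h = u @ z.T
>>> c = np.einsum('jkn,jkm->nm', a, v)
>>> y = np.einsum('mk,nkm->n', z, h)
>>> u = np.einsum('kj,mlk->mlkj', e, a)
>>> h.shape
(23, 23, 11)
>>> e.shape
(11, 2)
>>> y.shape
(23,)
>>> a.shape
(11, 23, 11)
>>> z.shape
(11, 23)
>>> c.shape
(11, 23)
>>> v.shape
(11, 23, 23)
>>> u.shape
(11, 23, 11, 2)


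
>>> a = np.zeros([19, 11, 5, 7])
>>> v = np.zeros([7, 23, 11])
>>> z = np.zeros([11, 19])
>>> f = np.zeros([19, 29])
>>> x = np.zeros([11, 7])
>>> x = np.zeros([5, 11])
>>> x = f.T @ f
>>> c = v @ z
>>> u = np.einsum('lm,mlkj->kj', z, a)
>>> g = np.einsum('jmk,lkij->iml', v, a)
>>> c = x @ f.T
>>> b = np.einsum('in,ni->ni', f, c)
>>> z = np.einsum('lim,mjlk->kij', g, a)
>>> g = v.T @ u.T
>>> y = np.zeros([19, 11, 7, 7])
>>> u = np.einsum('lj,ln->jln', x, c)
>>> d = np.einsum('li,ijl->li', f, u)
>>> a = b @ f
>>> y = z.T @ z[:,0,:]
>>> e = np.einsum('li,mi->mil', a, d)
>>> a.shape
(29, 29)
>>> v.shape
(7, 23, 11)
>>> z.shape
(7, 23, 11)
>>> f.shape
(19, 29)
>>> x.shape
(29, 29)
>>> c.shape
(29, 19)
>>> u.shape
(29, 29, 19)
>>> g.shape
(11, 23, 5)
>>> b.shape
(29, 19)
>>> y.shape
(11, 23, 11)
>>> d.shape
(19, 29)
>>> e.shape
(19, 29, 29)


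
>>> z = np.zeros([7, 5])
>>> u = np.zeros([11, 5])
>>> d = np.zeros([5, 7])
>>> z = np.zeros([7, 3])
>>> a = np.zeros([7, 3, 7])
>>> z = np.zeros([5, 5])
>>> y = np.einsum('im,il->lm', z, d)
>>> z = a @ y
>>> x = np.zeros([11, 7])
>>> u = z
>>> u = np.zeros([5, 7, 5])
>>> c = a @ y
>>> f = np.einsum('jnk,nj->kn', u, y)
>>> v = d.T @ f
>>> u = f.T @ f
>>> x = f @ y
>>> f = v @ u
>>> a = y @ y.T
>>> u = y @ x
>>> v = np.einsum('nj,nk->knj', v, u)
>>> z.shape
(7, 3, 5)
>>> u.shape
(7, 5)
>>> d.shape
(5, 7)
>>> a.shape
(7, 7)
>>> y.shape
(7, 5)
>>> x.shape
(5, 5)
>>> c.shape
(7, 3, 5)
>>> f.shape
(7, 7)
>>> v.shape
(5, 7, 7)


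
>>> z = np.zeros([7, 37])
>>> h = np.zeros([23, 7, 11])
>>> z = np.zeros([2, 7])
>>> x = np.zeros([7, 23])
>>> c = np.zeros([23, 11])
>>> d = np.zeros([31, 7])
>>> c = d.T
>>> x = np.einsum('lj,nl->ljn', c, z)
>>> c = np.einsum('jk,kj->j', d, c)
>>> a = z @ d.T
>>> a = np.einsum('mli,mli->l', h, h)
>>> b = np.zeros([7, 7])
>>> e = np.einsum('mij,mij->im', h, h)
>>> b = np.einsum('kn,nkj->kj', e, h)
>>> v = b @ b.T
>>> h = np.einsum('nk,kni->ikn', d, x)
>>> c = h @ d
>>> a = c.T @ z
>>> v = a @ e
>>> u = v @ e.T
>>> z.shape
(2, 7)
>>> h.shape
(2, 7, 31)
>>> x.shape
(7, 31, 2)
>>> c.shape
(2, 7, 7)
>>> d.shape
(31, 7)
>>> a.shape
(7, 7, 7)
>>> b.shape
(7, 11)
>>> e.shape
(7, 23)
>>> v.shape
(7, 7, 23)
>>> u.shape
(7, 7, 7)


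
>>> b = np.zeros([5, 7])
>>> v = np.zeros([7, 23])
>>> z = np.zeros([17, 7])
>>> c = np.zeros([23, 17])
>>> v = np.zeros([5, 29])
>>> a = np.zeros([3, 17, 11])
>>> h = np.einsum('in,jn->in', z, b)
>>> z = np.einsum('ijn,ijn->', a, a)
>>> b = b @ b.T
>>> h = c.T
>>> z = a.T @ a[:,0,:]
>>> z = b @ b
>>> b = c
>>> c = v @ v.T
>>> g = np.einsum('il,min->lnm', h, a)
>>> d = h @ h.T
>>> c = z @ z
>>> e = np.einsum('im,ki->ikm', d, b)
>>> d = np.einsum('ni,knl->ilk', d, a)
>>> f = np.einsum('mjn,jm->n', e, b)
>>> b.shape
(23, 17)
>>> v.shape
(5, 29)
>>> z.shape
(5, 5)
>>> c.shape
(5, 5)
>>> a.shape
(3, 17, 11)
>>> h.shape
(17, 23)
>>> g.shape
(23, 11, 3)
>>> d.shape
(17, 11, 3)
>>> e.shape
(17, 23, 17)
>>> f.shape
(17,)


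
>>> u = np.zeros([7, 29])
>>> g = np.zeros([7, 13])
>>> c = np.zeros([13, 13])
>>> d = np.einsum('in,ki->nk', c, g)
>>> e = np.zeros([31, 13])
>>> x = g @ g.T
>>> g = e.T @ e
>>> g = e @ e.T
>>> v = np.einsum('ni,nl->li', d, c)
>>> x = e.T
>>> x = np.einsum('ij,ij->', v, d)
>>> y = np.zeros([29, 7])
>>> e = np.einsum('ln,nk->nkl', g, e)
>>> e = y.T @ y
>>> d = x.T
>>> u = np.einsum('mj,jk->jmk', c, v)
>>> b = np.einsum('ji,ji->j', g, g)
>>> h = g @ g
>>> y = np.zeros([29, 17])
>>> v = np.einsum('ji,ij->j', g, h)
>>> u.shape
(13, 13, 7)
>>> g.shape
(31, 31)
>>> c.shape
(13, 13)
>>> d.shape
()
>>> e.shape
(7, 7)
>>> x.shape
()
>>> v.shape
(31,)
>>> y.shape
(29, 17)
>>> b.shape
(31,)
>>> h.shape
(31, 31)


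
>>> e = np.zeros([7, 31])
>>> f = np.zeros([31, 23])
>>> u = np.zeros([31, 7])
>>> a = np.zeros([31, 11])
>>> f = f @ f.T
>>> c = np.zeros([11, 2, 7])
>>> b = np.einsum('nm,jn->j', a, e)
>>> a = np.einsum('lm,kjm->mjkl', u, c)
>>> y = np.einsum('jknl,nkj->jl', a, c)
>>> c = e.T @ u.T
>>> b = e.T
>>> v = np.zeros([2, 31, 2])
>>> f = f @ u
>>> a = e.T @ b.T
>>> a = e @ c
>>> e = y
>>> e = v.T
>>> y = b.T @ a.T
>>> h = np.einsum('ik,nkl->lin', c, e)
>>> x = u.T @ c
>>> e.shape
(2, 31, 2)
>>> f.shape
(31, 7)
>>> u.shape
(31, 7)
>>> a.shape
(7, 31)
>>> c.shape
(31, 31)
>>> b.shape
(31, 7)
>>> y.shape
(7, 7)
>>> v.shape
(2, 31, 2)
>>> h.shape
(2, 31, 2)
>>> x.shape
(7, 31)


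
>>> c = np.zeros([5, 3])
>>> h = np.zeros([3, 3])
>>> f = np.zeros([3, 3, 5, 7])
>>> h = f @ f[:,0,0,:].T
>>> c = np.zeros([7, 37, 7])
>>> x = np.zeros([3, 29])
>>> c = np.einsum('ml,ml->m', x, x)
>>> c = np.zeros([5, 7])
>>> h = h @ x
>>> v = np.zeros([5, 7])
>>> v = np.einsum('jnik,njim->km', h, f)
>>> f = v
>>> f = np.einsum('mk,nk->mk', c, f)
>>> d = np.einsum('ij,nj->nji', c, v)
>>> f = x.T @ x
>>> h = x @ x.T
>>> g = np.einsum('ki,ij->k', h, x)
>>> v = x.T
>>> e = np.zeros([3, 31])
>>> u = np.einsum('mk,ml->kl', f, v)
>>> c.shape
(5, 7)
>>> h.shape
(3, 3)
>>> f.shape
(29, 29)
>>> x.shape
(3, 29)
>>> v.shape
(29, 3)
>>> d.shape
(29, 7, 5)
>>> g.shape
(3,)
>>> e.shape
(3, 31)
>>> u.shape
(29, 3)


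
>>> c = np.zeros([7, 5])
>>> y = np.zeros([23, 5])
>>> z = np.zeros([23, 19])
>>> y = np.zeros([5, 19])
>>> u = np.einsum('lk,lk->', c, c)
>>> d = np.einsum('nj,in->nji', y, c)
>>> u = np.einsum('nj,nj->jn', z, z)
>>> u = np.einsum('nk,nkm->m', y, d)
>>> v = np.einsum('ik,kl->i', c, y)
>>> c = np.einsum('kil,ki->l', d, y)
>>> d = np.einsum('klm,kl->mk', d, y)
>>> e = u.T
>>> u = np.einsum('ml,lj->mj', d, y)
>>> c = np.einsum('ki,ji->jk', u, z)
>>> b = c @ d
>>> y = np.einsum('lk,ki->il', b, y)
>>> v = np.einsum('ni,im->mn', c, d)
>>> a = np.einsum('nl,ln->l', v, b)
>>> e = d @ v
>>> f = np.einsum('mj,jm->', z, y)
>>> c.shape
(23, 7)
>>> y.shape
(19, 23)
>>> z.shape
(23, 19)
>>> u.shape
(7, 19)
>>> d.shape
(7, 5)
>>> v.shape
(5, 23)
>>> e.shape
(7, 23)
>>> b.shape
(23, 5)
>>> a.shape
(23,)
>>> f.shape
()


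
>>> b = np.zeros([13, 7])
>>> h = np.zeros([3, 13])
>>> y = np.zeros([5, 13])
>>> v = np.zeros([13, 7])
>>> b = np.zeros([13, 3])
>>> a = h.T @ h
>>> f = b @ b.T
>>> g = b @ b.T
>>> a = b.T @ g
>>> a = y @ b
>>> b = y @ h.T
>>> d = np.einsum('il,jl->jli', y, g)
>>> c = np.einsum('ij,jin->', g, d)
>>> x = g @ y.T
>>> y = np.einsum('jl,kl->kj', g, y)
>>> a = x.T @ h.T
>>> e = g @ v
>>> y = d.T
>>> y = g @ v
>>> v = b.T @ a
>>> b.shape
(5, 3)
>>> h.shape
(3, 13)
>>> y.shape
(13, 7)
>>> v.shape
(3, 3)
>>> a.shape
(5, 3)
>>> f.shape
(13, 13)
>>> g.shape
(13, 13)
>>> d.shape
(13, 13, 5)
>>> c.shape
()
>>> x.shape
(13, 5)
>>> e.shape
(13, 7)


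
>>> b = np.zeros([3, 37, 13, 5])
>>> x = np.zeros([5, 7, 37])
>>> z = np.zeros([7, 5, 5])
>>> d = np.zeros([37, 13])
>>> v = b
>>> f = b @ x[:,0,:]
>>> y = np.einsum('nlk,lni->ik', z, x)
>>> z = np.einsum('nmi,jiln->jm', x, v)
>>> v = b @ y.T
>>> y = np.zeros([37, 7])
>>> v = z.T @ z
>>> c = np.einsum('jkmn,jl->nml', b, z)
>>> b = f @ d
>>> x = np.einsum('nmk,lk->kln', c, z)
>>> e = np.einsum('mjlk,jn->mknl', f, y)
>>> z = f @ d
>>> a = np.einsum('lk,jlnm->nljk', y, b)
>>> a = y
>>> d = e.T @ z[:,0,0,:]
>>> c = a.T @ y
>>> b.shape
(3, 37, 13, 13)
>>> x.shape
(7, 3, 5)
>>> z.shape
(3, 37, 13, 13)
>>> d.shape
(13, 7, 37, 13)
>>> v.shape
(7, 7)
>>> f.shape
(3, 37, 13, 37)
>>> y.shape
(37, 7)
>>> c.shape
(7, 7)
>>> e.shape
(3, 37, 7, 13)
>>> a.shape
(37, 7)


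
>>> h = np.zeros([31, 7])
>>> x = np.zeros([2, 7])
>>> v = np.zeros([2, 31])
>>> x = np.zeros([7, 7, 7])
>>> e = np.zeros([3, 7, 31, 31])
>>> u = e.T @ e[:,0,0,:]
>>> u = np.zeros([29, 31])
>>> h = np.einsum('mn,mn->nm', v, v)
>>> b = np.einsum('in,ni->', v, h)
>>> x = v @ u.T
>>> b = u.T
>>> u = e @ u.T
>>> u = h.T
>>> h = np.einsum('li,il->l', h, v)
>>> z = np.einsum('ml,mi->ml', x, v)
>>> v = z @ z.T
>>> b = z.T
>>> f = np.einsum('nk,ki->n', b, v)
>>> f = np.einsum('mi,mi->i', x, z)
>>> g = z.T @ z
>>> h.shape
(31,)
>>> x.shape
(2, 29)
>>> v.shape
(2, 2)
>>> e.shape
(3, 7, 31, 31)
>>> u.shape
(2, 31)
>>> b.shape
(29, 2)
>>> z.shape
(2, 29)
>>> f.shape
(29,)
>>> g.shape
(29, 29)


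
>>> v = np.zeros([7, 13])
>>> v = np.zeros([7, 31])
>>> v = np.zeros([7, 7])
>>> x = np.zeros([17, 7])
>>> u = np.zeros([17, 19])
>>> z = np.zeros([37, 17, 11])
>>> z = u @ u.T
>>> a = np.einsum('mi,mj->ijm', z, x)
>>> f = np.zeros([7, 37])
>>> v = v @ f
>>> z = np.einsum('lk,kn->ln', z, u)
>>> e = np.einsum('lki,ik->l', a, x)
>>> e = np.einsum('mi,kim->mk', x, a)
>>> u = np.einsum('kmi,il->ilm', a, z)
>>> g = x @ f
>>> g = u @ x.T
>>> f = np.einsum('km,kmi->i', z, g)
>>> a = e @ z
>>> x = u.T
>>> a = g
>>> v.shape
(7, 37)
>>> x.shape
(7, 19, 17)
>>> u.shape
(17, 19, 7)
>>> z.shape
(17, 19)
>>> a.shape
(17, 19, 17)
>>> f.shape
(17,)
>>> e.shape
(17, 17)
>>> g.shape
(17, 19, 17)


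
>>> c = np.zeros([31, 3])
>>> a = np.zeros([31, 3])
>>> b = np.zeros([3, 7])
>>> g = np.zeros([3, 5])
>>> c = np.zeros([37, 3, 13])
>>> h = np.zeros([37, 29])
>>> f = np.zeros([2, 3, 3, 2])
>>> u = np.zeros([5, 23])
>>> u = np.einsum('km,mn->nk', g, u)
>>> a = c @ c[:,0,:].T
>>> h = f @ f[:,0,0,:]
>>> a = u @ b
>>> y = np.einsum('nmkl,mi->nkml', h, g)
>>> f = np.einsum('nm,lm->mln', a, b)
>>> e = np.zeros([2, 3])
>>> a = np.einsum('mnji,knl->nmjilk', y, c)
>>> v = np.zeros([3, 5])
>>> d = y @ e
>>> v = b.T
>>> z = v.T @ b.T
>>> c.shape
(37, 3, 13)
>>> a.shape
(3, 2, 3, 2, 13, 37)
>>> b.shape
(3, 7)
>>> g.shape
(3, 5)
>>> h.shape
(2, 3, 3, 2)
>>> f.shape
(7, 3, 23)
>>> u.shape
(23, 3)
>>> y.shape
(2, 3, 3, 2)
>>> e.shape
(2, 3)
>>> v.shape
(7, 3)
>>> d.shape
(2, 3, 3, 3)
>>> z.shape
(3, 3)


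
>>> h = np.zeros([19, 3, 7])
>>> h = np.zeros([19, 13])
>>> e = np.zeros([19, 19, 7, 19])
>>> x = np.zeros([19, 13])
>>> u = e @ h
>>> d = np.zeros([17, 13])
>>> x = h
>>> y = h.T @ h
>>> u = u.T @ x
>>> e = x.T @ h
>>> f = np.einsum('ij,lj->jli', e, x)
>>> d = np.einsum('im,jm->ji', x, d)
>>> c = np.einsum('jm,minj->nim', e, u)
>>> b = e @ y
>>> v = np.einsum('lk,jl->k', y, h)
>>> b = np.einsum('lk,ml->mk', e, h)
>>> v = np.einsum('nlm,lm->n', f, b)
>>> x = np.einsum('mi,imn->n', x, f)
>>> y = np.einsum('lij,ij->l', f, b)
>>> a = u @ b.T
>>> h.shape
(19, 13)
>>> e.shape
(13, 13)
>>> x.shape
(13,)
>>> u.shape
(13, 7, 19, 13)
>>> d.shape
(17, 19)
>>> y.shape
(13,)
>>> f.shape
(13, 19, 13)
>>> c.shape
(19, 7, 13)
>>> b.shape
(19, 13)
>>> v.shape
(13,)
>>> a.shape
(13, 7, 19, 19)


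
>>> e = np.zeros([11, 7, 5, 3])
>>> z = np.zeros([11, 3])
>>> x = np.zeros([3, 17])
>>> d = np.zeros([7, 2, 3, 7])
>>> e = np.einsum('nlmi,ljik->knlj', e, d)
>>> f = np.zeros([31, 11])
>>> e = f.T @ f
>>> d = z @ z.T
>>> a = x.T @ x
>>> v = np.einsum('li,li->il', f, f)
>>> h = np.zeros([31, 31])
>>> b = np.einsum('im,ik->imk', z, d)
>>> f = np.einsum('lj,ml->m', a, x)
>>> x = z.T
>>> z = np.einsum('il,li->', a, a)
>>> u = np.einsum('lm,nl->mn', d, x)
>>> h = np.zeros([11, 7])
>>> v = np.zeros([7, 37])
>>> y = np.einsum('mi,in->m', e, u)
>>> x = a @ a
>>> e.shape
(11, 11)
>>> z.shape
()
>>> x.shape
(17, 17)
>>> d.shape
(11, 11)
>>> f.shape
(3,)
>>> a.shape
(17, 17)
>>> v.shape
(7, 37)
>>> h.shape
(11, 7)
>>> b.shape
(11, 3, 11)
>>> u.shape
(11, 3)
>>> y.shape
(11,)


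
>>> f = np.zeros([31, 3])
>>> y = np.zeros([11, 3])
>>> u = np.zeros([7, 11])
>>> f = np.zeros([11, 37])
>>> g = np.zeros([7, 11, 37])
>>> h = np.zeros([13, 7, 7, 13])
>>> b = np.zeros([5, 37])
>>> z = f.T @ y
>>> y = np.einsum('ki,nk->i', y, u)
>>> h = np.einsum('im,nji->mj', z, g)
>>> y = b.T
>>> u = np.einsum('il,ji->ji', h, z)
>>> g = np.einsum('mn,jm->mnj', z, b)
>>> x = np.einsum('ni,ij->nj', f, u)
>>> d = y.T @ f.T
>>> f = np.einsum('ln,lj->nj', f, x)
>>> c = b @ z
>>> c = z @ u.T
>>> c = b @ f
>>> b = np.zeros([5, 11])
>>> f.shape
(37, 3)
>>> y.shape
(37, 5)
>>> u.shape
(37, 3)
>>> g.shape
(37, 3, 5)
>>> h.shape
(3, 11)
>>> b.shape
(5, 11)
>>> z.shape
(37, 3)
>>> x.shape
(11, 3)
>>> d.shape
(5, 11)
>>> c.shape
(5, 3)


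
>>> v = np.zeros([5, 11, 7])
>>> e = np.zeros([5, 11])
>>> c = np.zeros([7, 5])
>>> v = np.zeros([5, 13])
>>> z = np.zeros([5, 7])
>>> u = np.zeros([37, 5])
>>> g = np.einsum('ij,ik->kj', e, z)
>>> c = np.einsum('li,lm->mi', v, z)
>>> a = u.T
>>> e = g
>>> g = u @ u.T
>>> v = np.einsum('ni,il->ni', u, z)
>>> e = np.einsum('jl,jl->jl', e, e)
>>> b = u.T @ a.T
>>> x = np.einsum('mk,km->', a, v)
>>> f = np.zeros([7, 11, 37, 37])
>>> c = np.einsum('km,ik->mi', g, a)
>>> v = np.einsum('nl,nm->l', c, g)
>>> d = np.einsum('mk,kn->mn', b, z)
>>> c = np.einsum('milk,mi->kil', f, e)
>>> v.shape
(5,)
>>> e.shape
(7, 11)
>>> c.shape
(37, 11, 37)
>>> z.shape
(5, 7)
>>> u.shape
(37, 5)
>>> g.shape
(37, 37)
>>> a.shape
(5, 37)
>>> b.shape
(5, 5)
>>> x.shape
()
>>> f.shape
(7, 11, 37, 37)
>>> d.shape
(5, 7)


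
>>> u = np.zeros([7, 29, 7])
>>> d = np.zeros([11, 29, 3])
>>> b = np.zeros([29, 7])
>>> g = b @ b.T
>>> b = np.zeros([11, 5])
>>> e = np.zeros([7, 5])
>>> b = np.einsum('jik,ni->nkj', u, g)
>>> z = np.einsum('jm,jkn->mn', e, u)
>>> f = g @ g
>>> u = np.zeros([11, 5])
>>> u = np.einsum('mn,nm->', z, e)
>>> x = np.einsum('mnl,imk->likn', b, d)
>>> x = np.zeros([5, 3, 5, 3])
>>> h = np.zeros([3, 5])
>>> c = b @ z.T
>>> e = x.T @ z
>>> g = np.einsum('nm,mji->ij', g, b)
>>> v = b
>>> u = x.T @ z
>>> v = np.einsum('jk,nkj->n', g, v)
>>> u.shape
(3, 5, 3, 7)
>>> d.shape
(11, 29, 3)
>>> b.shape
(29, 7, 7)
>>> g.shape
(7, 7)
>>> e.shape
(3, 5, 3, 7)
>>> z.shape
(5, 7)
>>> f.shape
(29, 29)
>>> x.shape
(5, 3, 5, 3)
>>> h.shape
(3, 5)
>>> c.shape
(29, 7, 5)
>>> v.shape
(29,)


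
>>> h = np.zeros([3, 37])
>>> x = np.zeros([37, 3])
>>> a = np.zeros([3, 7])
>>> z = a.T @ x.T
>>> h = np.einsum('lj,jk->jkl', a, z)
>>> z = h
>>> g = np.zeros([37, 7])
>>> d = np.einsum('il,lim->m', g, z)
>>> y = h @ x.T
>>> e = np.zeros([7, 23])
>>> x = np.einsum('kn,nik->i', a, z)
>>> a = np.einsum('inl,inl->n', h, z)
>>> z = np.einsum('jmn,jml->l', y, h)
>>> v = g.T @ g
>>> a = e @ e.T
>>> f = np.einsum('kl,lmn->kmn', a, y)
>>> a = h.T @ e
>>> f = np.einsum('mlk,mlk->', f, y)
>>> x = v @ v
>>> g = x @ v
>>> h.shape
(7, 37, 3)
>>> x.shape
(7, 7)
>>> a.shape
(3, 37, 23)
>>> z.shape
(3,)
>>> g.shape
(7, 7)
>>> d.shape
(3,)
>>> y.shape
(7, 37, 37)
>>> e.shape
(7, 23)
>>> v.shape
(7, 7)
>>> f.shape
()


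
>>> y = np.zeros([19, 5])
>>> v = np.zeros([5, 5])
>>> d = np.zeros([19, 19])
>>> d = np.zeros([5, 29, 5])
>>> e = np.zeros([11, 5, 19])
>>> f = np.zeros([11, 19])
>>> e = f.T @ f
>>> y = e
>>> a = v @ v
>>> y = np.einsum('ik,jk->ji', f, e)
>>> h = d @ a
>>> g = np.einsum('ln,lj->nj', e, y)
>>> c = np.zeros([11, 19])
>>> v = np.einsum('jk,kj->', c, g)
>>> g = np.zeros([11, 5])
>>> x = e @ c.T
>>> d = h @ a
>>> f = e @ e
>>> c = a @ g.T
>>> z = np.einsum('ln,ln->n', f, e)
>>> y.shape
(19, 11)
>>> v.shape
()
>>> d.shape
(5, 29, 5)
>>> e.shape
(19, 19)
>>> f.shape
(19, 19)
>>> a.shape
(5, 5)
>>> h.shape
(5, 29, 5)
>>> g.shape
(11, 5)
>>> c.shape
(5, 11)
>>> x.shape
(19, 11)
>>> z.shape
(19,)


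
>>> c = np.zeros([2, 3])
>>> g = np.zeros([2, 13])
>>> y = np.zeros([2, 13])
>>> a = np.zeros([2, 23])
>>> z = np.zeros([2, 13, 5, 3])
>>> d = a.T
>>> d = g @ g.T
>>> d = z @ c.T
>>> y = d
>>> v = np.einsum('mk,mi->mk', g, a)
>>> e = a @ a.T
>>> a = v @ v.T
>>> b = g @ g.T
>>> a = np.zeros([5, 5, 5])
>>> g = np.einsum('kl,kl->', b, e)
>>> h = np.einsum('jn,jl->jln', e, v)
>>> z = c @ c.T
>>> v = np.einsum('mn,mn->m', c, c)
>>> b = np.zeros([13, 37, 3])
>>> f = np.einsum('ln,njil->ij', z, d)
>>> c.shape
(2, 3)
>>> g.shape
()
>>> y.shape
(2, 13, 5, 2)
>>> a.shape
(5, 5, 5)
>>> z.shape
(2, 2)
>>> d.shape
(2, 13, 5, 2)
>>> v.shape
(2,)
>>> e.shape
(2, 2)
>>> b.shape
(13, 37, 3)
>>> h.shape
(2, 13, 2)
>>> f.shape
(5, 13)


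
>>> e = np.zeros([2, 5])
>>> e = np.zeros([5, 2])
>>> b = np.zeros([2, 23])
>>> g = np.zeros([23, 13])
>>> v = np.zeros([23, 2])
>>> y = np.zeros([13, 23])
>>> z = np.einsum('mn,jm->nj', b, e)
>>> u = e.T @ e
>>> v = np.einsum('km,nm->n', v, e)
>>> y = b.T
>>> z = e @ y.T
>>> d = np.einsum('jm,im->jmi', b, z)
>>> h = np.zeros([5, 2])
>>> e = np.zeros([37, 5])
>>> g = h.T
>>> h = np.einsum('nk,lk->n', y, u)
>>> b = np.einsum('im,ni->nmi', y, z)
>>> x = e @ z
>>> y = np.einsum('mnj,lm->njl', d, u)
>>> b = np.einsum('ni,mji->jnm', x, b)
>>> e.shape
(37, 5)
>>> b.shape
(2, 37, 5)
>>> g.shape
(2, 5)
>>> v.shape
(5,)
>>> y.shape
(23, 5, 2)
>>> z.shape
(5, 23)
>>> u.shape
(2, 2)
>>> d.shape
(2, 23, 5)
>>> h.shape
(23,)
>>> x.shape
(37, 23)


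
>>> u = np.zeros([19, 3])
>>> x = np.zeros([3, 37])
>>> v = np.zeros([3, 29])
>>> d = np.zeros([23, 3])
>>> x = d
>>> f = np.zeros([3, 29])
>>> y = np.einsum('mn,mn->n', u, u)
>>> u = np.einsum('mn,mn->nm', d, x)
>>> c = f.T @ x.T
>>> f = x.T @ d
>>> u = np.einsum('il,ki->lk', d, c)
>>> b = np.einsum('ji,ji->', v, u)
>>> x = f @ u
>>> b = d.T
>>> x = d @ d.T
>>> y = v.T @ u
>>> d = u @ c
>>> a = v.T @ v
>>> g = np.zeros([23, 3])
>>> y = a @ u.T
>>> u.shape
(3, 29)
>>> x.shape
(23, 23)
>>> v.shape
(3, 29)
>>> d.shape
(3, 23)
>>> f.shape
(3, 3)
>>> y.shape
(29, 3)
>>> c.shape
(29, 23)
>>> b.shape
(3, 23)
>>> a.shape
(29, 29)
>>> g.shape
(23, 3)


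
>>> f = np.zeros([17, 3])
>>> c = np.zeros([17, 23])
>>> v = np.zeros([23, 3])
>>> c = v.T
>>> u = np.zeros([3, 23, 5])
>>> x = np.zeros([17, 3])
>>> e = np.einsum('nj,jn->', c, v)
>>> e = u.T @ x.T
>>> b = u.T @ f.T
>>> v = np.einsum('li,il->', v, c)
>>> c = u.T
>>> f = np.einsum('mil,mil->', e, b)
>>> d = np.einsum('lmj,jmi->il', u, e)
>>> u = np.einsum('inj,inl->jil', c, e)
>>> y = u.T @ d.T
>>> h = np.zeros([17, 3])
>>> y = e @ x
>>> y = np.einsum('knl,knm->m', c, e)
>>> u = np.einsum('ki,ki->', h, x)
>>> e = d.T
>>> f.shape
()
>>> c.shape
(5, 23, 3)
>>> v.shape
()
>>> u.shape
()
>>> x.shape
(17, 3)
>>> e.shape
(3, 17)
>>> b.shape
(5, 23, 17)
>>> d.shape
(17, 3)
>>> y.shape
(17,)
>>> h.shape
(17, 3)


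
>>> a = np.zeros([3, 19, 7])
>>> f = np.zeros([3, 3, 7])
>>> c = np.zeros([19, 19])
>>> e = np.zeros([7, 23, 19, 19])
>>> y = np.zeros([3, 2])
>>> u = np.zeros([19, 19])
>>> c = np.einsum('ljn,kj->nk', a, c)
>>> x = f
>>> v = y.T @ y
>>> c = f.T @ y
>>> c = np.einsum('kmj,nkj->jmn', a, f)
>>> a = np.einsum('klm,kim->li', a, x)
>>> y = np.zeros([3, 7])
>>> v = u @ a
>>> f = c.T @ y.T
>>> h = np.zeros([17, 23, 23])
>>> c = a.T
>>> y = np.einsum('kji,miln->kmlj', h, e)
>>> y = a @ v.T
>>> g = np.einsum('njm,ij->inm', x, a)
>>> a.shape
(19, 3)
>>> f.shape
(3, 19, 3)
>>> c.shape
(3, 19)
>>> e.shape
(7, 23, 19, 19)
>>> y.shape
(19, 19)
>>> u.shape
(19, 19)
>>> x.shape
(3, 3, 7)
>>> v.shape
(19, 3)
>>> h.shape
(17, 23, 23)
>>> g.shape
(19, 3, 7)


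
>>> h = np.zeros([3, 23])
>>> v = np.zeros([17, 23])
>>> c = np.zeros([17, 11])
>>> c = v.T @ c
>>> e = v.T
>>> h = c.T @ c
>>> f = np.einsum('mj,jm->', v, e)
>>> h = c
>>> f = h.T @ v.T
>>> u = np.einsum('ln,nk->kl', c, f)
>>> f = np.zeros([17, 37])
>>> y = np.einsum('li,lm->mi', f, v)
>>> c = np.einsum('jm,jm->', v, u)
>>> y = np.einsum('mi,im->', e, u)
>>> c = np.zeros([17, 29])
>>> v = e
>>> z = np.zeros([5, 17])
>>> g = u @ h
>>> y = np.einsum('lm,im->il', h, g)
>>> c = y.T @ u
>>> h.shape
(23, 11)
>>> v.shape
(23, 17)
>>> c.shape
(23, 23)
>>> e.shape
(23, 17)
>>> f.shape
(17, 37)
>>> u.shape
(17, 23)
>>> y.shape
(17, 23)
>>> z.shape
(5, 17)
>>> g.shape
(17, 11)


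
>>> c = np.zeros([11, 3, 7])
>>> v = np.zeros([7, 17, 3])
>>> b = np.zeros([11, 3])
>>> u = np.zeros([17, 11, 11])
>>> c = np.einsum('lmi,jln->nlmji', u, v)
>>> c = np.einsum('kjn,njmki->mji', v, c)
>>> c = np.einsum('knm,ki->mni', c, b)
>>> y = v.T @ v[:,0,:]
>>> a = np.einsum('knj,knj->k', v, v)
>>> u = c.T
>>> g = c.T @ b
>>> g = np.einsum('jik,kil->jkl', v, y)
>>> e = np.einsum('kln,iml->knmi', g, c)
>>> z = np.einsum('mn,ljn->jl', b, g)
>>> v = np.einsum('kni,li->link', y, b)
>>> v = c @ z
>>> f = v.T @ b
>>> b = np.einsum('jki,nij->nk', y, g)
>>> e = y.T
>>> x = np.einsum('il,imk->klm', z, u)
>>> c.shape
(11, 17, 3)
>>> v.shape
(11, 17, 7)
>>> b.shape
(7, 17)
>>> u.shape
(3, 17, 11)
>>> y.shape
(3, 17, 3)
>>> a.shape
(7,)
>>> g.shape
(7, 3, 3)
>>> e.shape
(3, 17, 3)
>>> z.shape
(3, 7)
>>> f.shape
(7, 17, 3)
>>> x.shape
(11, 7, 17)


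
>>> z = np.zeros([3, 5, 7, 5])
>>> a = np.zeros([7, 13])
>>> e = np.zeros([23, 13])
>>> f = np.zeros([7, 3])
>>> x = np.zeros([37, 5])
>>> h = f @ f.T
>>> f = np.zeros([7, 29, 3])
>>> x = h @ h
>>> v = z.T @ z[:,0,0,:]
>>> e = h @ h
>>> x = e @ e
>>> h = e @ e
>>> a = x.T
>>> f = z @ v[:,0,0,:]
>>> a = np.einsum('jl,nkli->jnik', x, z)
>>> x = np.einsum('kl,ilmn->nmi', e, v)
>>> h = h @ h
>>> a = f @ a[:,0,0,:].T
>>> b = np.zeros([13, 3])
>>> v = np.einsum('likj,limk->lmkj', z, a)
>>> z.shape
(3, 5, 7, 5)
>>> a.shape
(3, 5, 7, 7)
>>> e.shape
(7, 7)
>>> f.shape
(3, 5, 7, 5)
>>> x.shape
(5, 5, 5)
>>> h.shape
(7, 7)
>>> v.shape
(3, 7, 7, 5)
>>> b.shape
(13, 3)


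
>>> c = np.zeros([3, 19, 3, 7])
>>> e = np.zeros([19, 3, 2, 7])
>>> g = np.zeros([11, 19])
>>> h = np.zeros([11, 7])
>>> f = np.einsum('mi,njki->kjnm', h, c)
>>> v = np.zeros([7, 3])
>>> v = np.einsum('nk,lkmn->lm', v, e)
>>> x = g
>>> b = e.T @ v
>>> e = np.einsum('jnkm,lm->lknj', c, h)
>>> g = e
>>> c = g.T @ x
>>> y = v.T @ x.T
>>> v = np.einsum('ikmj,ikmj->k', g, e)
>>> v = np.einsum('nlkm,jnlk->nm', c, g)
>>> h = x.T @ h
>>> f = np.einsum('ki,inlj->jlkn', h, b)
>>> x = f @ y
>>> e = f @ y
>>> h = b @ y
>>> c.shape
(3, 19, 3, 19)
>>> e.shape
(2, 3, 19, 11)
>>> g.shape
(11, 3, 19, 3)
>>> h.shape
(7, 2, 3, 11)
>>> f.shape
(2, 3, 19, 2)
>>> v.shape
(3, 19)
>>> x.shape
(2, 3, 19, 11)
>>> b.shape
(7, 2, 3, 2)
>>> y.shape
(2, 11)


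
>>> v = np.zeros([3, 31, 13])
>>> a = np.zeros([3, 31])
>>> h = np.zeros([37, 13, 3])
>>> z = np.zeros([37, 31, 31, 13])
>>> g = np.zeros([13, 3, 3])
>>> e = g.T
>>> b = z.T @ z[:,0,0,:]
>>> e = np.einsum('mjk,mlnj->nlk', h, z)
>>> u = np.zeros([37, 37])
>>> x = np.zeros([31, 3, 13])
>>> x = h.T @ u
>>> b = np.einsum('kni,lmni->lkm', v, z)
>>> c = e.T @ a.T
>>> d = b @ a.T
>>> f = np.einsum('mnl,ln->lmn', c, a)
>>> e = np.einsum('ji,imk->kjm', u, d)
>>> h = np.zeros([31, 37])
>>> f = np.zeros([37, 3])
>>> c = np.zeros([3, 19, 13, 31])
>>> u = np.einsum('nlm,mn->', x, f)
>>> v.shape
(3, 31, 13)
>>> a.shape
(3, 31)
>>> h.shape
(31, 37)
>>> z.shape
(37, 31, 31, 13)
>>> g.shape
(13, 3, 3)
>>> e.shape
(3, 37, 3)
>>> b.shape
(37, 3, 31)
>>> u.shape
()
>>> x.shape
(3, 13, 37)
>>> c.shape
(3, 19, 13, 31)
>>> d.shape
(37, 3, 3)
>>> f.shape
(37, 3)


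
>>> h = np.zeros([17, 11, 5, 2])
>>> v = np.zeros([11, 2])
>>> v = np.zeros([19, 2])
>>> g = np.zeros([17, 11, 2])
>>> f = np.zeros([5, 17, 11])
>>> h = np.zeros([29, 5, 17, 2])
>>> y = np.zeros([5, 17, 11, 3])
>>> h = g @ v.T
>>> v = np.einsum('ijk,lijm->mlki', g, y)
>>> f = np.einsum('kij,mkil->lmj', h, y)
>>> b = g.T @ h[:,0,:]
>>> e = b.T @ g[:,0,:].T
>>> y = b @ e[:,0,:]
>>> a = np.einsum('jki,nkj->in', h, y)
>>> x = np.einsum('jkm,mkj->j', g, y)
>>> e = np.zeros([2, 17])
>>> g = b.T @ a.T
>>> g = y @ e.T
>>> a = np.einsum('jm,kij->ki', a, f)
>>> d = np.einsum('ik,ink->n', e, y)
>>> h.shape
(17, 11, 19)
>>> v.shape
(3, 5, 2, 17)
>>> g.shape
(2, 11, 2)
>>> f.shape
(3, 5, 19)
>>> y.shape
(2, 11, 17)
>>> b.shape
(2, 11, 19)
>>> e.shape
(2, 17)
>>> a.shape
(3, 5)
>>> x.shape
(17,)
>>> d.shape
(11,)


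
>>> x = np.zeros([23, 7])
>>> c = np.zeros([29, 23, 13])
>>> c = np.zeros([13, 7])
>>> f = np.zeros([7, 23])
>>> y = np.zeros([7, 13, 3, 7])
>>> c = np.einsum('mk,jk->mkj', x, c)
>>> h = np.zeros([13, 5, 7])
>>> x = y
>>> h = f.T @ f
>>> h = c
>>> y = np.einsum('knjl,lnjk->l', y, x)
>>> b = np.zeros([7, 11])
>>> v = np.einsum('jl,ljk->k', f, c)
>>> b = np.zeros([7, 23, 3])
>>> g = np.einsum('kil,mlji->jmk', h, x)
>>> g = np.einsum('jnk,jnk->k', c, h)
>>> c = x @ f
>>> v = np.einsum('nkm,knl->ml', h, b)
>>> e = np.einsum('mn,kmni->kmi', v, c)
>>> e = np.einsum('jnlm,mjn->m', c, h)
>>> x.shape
(7, 13, 3, 7)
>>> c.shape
(7, 13, 3, 23)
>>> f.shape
(7, 23)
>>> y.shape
(7,)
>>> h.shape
(23, 7, 13)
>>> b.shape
(7, 23, 3)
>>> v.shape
(13, 3)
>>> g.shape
(13,)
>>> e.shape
(23,)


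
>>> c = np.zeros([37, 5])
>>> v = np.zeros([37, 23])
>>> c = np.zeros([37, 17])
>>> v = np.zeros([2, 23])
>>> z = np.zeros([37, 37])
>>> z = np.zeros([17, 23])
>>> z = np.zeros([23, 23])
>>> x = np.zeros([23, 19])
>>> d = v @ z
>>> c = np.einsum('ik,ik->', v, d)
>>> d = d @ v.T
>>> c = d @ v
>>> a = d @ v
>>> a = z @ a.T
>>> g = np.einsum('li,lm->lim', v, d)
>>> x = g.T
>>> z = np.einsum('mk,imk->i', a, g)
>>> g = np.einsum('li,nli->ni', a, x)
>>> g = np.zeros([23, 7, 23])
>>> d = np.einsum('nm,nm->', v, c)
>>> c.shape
(2, 23)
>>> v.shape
(2, 23)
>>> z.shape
(2,)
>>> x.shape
(2, 23, 2)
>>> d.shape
()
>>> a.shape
(23, 2)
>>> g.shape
(23, 7, 23)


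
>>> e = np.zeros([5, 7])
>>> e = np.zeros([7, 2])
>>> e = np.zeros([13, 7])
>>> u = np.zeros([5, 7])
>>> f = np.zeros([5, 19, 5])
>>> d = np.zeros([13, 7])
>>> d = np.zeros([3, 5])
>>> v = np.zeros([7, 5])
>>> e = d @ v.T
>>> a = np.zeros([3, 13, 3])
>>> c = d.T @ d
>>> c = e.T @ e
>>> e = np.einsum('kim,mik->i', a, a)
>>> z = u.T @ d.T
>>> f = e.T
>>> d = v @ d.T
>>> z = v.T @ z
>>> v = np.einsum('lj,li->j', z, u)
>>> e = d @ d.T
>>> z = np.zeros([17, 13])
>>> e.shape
(7, 7)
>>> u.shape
(5, 7)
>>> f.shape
(13,)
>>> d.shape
(7, 3)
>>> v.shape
(3,)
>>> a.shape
(3, 13, 3)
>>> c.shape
(7, 7)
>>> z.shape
(17, 13)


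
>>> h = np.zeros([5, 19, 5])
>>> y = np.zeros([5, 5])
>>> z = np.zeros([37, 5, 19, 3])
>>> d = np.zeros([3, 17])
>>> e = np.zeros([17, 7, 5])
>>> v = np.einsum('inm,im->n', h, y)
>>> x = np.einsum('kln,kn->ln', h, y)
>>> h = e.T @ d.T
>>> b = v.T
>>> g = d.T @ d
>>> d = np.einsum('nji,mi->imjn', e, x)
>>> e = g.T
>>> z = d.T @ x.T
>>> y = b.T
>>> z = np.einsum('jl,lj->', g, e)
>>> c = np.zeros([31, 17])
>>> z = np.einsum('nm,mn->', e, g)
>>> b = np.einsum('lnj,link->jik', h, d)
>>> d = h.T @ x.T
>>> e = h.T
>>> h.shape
(5, 7, 3)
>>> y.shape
(19,)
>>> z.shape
()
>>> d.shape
(3, 7, 19)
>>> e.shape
(3, 7, 5)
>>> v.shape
(19,)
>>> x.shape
(19, 5)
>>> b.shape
(3, 19, 17)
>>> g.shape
(17, 17)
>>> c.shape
(31, 17)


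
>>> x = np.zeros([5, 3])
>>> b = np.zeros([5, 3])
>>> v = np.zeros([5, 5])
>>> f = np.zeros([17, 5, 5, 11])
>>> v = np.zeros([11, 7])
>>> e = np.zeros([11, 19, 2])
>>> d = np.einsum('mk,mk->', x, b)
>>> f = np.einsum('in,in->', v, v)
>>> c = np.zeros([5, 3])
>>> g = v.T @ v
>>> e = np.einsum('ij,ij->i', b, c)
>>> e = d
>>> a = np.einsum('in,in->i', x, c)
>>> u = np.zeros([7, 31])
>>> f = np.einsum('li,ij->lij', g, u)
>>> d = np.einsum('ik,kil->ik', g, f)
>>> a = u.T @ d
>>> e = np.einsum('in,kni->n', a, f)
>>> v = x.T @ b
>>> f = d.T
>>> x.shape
(5, 3)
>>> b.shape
(5, 3)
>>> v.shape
(3, 3)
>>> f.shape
(7, 7)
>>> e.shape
(7,)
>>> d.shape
(7, 7)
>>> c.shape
(5, 3)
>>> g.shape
(7, 7)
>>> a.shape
(31, 7)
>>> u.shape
(7, 31)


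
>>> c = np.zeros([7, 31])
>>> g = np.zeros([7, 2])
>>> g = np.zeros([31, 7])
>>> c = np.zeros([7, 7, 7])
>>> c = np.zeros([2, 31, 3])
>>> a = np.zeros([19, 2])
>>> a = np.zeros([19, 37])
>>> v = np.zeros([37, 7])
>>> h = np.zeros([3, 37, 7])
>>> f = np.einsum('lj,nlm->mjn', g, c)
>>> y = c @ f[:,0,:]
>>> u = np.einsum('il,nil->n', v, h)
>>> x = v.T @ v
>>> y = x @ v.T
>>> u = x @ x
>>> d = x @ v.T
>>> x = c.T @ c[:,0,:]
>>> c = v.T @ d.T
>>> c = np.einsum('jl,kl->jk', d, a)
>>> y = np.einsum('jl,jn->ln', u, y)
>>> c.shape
(7, 19)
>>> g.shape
(31, 7)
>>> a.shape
(19, 37)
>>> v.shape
(37, 7)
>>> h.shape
(3, 37, 7)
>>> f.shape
(3, 7, 2)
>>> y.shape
(7, 37)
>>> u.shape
(7, 7)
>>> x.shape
(3, 31, 3)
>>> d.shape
(7, 37)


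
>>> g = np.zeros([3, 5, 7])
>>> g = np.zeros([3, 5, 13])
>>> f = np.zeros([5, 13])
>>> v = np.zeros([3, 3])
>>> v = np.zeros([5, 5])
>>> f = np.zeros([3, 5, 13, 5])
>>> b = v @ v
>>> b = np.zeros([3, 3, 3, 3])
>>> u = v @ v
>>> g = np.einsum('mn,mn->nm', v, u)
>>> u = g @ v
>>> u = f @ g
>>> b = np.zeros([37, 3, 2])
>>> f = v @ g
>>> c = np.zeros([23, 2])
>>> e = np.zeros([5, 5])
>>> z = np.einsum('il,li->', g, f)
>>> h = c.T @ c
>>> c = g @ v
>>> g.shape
(5, 5)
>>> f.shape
(5, 5)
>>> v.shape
(5, 5)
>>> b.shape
(37, 3, 2)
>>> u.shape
(3, 5, 13, 5)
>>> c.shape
(5, 5)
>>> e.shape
(5, 5)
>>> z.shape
()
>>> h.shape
(2, 2)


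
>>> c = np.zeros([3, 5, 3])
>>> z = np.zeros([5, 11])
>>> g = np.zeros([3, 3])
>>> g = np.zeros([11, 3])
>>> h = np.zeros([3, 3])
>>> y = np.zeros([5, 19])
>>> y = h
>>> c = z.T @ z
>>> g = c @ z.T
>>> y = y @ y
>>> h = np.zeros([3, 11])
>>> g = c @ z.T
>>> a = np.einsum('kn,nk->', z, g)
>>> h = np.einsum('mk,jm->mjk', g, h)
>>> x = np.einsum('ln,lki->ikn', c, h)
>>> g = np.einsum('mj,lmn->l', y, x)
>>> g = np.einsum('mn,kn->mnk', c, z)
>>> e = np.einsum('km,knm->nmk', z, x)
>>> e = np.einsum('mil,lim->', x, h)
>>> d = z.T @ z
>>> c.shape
(11, 11)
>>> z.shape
(5, 11)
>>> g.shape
(11, 11, 5)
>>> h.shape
(11, 3, 5)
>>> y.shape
(3, 3)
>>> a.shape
()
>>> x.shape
(5, 3, 11)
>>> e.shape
()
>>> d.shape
(11, 11)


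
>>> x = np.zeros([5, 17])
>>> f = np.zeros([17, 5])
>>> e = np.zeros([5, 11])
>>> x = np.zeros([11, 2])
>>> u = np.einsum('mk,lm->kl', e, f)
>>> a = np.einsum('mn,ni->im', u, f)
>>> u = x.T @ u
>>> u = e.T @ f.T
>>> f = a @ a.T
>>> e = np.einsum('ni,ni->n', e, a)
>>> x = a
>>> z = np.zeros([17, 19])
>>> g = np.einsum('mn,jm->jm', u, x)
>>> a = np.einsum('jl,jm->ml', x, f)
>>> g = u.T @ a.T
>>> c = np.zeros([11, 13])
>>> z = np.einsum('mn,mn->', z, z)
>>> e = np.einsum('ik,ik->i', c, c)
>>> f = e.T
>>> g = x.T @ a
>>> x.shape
(5, 11)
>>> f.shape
(11,)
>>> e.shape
(11,)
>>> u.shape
(11, 17)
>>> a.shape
(5, 11)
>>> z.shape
()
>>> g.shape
(11, 11)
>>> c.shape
(11, 13)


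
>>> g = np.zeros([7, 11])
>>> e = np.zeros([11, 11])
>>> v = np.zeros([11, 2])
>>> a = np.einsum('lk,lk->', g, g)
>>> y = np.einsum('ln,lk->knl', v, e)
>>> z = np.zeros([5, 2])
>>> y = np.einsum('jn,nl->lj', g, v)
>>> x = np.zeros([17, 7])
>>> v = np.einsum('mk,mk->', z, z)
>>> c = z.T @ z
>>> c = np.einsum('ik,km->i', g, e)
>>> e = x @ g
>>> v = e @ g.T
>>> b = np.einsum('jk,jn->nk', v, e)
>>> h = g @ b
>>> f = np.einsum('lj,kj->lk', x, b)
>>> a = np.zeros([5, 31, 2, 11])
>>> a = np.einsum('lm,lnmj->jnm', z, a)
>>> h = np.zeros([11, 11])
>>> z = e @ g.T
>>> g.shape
(7, 11)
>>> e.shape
(17, 11)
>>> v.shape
(17, 7)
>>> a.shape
(11, 31, 2)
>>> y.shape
(2, 7)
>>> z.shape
(17, 7)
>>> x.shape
(17, 7)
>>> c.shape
(7,)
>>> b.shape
(11, 7)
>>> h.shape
(11, 11)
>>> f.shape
(17, 11)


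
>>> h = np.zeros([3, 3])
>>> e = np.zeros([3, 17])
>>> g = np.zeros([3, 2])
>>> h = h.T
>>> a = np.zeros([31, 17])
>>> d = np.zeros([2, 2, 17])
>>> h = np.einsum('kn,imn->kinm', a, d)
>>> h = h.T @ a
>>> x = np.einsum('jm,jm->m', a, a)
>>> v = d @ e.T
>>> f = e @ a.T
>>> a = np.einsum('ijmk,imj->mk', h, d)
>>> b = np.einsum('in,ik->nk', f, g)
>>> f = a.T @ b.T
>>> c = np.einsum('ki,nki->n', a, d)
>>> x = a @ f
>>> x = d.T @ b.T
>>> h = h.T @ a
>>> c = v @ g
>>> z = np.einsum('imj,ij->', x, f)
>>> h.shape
(17, 2, 17, 17)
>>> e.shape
(3, 17)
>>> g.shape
(3, 2)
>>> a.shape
(2, 17)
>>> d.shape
(2, 2, 17)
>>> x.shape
(17, 2, 31)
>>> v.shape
(2, 2, 3)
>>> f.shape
(17, 31)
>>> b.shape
(31, 2)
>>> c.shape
(2, 2, 2)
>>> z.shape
()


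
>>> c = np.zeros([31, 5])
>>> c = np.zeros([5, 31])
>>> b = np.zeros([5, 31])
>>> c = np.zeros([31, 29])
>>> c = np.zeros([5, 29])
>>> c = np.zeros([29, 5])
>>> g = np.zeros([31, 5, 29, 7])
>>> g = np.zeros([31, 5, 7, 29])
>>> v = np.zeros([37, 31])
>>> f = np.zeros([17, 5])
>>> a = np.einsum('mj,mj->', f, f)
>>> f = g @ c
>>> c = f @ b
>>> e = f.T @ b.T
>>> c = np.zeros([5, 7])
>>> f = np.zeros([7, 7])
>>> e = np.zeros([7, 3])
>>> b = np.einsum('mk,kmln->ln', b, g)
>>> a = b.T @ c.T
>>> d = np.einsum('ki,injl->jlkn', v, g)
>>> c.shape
(5, 7)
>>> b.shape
(7, 29)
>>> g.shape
(31, 5, 7, 29)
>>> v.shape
(37, 31)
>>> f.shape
(7, 7)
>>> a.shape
(29, 5)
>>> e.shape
(7, 3)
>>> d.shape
(7, 29, 37, 5)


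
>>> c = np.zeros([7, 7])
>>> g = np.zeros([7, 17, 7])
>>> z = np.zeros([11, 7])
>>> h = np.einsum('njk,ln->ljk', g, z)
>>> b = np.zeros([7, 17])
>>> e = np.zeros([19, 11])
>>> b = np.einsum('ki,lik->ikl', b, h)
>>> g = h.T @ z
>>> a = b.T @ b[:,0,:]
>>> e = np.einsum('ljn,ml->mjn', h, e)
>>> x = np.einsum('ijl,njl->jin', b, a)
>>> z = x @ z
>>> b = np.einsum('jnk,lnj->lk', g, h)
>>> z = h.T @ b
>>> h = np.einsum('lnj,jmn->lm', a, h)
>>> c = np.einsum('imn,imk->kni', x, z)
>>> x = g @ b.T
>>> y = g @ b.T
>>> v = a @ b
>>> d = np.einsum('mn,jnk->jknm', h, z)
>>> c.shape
(7, 11, 7)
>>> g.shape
(7, 17, 7)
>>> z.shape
(7, 17, 7)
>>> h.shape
(11, 17)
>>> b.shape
(11, 7)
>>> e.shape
(19, 17, 7)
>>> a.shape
(11, 7, 11)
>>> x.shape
(7, 17, 11)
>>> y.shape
(7, 17, 11)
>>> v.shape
(11, 7, 7)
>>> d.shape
(7, 7, 17, 11)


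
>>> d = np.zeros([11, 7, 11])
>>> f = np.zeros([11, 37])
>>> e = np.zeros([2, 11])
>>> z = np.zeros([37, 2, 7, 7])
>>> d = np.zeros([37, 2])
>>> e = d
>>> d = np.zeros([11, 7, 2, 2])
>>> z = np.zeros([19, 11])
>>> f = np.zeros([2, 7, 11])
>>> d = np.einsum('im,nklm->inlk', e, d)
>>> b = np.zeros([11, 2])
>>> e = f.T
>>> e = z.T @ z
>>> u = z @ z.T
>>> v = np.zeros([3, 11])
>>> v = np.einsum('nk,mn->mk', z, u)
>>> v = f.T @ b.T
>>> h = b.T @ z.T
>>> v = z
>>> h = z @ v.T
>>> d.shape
(37, 11, 2, 7)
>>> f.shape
(2, 7, 11)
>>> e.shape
(11, 11)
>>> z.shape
(19, 11)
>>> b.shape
(11, 2)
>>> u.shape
(19, 19)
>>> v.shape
(19, 11)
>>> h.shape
(19, 19)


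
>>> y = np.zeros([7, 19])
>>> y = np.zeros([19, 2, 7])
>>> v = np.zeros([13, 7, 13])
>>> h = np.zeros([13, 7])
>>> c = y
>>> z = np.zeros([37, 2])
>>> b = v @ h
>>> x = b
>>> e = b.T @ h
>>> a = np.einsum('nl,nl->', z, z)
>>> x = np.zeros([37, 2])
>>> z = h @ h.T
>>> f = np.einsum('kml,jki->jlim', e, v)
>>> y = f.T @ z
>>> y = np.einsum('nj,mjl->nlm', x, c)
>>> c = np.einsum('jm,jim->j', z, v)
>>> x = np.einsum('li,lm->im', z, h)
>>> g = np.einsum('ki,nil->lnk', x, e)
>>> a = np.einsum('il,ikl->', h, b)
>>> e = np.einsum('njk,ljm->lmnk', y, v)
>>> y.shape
(37, 7, 19)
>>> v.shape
(13, 7, 13)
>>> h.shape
(13, 7)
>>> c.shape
(13,)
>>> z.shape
(13, 13)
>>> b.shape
(13, 7, 7)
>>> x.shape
(13, 7)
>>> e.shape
(13, 13, 37, 19)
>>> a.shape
()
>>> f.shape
(13, 7, 13, 7)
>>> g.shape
(7, 7, 13)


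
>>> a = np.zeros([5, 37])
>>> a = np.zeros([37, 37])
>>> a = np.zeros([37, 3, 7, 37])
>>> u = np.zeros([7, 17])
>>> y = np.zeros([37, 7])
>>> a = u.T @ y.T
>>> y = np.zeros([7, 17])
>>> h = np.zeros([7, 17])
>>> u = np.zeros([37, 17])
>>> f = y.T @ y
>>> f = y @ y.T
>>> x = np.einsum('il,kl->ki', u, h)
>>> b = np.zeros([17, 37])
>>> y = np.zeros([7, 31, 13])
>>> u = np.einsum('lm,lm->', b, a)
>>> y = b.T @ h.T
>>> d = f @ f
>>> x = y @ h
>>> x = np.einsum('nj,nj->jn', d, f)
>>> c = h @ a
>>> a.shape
(17, 37)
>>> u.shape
()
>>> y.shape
(37, 7)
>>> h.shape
(7, 17)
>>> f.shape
(7, 7)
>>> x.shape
(7, 7)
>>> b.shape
(17, 37)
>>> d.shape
(7, 7)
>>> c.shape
(7, 37)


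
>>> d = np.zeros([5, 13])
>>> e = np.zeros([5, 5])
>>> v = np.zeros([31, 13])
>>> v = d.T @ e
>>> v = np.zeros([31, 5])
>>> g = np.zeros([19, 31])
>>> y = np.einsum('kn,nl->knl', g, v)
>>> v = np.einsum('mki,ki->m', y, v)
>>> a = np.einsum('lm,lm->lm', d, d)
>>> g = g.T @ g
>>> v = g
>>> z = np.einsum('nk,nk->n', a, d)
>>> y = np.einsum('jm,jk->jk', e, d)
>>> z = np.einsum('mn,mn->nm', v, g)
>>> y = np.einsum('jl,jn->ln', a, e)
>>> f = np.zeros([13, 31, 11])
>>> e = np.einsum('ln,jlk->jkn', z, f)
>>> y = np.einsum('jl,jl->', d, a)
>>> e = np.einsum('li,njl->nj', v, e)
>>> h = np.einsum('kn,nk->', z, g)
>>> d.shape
(5, 13)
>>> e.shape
(13, 11)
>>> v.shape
(31, 31)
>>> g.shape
(31, 31)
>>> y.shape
()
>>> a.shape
(5, 13)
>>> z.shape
(31, 31)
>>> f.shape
(13, 31, 11)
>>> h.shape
()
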